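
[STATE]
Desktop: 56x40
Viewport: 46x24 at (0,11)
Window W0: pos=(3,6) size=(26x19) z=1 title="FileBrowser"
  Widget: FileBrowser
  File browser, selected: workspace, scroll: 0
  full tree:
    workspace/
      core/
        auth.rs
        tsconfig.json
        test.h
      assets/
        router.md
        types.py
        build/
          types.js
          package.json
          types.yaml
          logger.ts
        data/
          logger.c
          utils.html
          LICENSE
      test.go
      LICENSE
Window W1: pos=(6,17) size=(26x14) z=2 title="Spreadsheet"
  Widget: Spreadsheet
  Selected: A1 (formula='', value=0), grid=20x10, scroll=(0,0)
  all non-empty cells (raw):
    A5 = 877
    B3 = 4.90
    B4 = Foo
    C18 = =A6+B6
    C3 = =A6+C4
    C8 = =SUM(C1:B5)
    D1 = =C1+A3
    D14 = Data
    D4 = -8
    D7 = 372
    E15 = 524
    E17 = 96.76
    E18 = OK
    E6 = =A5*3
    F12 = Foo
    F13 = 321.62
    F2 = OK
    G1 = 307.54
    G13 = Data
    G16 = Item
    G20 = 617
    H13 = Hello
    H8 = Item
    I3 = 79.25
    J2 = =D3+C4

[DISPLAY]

   ┃    [+] assets/         ┃                 
   ┃    test.go             ┃                 
   ┃    LICENSE             ┃                 
   ┃                        ┃                 
   ┃                        ┃                 
   ┃                        ┃                 
   ┃  ┏━━━━━━━━━━━━━━━━━━━━━━━━┓              
   ┃  ┃ Spreadsheet            ┃              
   ┃  ┠────────────────────────┨              
   ┃  ┃A1:                     ┃              
   ┃  ┃       A       B       C┃              
   ┃  ┃------------------------┃              
   ┃  ┃  1      [0]       0    ┃              
   ┗━━┃  2        0       0    ┃              
      ┃  3        0    4.90    ┃              
      ┃  4        0Foo         ┃              
      ┃  5      877       0    ┃              
      ┃  6        0       0    ┃              
      ┃  7        0       0    ┃              
      ┗━━━━━━━━━━━━━━━━━━━━━━━━┛              
                                              
                                              
                                              
                                              


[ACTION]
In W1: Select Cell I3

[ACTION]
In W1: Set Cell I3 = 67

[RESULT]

   ┃    [+] assets/         ┃                 
   ┃    test.go             ┃                 
   ┃    LICENSE             ┃                 
   ┃                        ┃                 
   ┃                        ┃                 
   ┃                        ┃                 
   ┃  ┏━━━━━━━━━━━━━━━━━━━━━━━━┓              
   ┃  ┃ Spreadsheet            ┃              
   ┃  ┠────────────────────────┨              
   ┃  ┃I3: 67                  ┃              
   ┃  ┃       A       B       C┃              
   ┃  ┃------------------------┃              
   ┃  ┃  1        0       0    ┃              
   ┗━━┃  2        0       0    ┃              
      ┃  3        0    4.90    ┃              
      ┃  4        0Foo         ┃              
      ┃  5      877       0    ┃              
      ┃  6        0       0    ┃              
      ┃  7        0       0    ┃              
      ┗━━━━━━━━━━━━━━━━━━━━━━━━┛              
                                              
                                              
                                              
                                              


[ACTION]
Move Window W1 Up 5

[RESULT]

   ┃    [+] assets/         ┃                 
   ┃  ┏━━━━━━━━━━━━━━━━━━━━━━━━┓              
   ┃  ┃ Spreadsheet            ┃              
   ┃  ┠────────────────────────┨              
   ┃  ┃I3: 67                  ┃              
   ┃  ┃       A       B       C┃              
   ┃  ┃------------------------┃              
   ┃  ┃  1        0       0    ┃              
   ┃  ┃  2        0       0    ┃              
   ┃  ┃  3        0    4.90    ┃              
   ┃  ┃  4        0Foo         ┃              
   ┃  ┃  5      877       0    ┃              
   ┃  ┃  6        0       0    ┃              
   ┗━━┃  7        0       0    ┃              
      ┗━━━━━━━━━━━━━━━━━━━━━━━━┛              
                                              
                                              
                                              
                                              
                                              
                                              
                                              
                                              
                                              


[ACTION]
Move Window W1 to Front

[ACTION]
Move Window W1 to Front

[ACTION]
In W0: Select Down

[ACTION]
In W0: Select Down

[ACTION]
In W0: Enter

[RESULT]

   ┃  > [-] assets/         ┃                 
   ┃  ┏━━━━━━━━━━━━━━━━━━━━━━━━┓              
   ┃  ┃ Spreadsheet            ┃              
   ┃  ┠────────────────────────┨              
   ┃  ┃I3: 67                  ┃              
   ┃  ┃       A       B       C┃              
   ┃  ┃------------------------┃              
   ┃  ┃  1        0       0    ┃              
   ┃  ┃  2        0       0    ┃              
   ┃  ┃  3        0    4.90    ┃              
   ┃  ┃  4        0Foo         ┃              
   ┃  ┃  5      877       0    ┃              
   ┃  ┃  6        0       0    ┃              
   ┗━━┃  7        0       0    ┃              
      ┗━━━━━━━━━━━━━━━━━━━━━━━━┛              
                                              
                                              
                                              
                                              
                                              
                                              
                                              
                                              
                                              


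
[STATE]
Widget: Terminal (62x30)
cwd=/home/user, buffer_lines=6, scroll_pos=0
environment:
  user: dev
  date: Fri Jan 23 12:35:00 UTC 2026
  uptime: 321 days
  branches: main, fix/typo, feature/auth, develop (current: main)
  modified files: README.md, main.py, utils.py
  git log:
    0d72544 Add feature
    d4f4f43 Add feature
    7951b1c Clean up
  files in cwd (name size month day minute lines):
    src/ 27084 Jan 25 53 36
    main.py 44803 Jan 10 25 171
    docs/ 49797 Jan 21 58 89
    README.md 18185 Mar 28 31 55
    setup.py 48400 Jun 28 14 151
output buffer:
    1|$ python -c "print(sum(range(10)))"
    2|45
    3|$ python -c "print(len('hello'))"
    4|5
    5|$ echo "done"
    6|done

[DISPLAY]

$ python -c "print(sum(range(10)))"                           
45                                                            
$ python -c "print(len('hello'))"                             
5                                                             
$ echo "done"                                                 
done                                                          
$ █                                                           
                                                              
                                                              
                                                              
                                                              
                                                              
                                                              
                                                              
                                                              
                                                              
                                                              
                                                              
                                                              
                                                              
                                                              
                                                              
                                                              
                                                              
                                                              
                                                              
                                                              
                                                              
                                                              
                                                              


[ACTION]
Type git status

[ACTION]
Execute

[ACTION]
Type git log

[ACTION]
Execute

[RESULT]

$ python -c "print(sum(range(10)))"                           
45                                                            
$ python -c "print(len('hello'))"                             
5                                                             
$ echo "done"                                                 
done                                                          
$ git status                                                  
On branch main                                                
Changes not staged for commit:                                
                                                              
        modified:   README.md                                 
        modified:   main.py                                   
        modified:   utils.py                                  
$ git log                                                     
0d72544 Add feature                                           
d4f4f43 Add feature                                           
7951b1c Clean up                                              
$ █                                                           
                                                              
                                                              
                                                              
                                                              
                                                              
                                                              
                                                              
                                                              
                                                              
                                                              
                                                              
                                                              


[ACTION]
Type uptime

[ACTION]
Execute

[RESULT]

$ python -c "print(sum(range(10)))"                           
45                                                            
$ python -c "print(len('hello'))"                             
5                                                             
$ echo "done"                                                 
done                                                          
$ git status                                                  
On branch main                                                
Changes not staged for commit:                                
                                                              
        modified:   README.md                                 
        modified:   main.py                                   
        modified:   utils.py                                  
$ git log                                                     
0d72544 Add feature                                           
d4f4f43 Add feature                                           
7951b1c Clean up                                              
$ uptime                                                      
 10:00  up 321 days                                           
$ █                                                           
                                                              
                                                              
                                                              
                                                              
                                                              
                                                              
                                                              
                                                              
                                                              
                                                              


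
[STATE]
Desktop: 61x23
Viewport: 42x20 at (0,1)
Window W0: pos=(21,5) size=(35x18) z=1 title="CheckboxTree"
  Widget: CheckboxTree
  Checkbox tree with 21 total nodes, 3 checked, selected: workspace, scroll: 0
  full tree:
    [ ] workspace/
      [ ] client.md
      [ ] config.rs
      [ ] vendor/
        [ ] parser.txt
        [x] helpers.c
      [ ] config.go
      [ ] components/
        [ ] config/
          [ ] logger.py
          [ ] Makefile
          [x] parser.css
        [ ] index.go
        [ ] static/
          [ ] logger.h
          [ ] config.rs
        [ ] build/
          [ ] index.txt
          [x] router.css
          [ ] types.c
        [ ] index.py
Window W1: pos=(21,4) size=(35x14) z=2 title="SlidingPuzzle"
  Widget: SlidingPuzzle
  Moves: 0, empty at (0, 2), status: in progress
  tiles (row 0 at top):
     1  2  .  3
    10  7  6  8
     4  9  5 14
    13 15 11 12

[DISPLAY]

                                          
                                          
                                          
                     ┏━━━━━━━━━━━━━━━━━━━━
                     ┃ SlidingPuzzle      
                     ┠────────────────────
                     ┃┌────┬────┬────┬────
                     ┃│  1 │  2 │    │  3 
                     ┃├────┼────┼────┼────
                     ┃│ 10 │  7 │  6 │  8 
                     ┃├────┼────┼────┼────
                     ┃│  4 │  9 │  5 │ 14 
                     ┃├────┼────┼────┼────
                     ┃│ 13 │ 15 │ 11 │ 12 
                     ┃└────┴────┴────┴────
                     ┃Moves: 0            
                     ┗━━━━━━━━━━━━━━━━━━━━
                     ┃       [ ] Makefile 
                     ┃       [x] parser.cs
                     ┃     [ ] index.go   


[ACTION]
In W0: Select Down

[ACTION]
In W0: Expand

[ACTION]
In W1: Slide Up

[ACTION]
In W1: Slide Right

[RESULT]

                                          
                                          
                                          
                     ┏━━━━━━━━━━━━━━━━━━━━
                     ┃ SlidingPuzzle      
                     ┠────────────────────
                     ┃┌────┬────┬────┬────
                     ┃│  1 │  2 │  6 │  3 
                     ┃├────┼────┼────┼────
                     ┃│ 10 │    │  7 │  8 
                     ┃├────┼────┼────┼────
                     ┃│  4 │  9 │  5 │ 14 
                     ┃├────┼────┼────┼────
                     ┃│ 13 │ 15 │ 11 │ 12 
                     ┃└────┴────┴────┴────
                     ┃Moves: 2            
                     ┗━━━━━━━━━━━━━━━━━━━━
                     ┃       [ ] Makefile 
                     ┃       [x] parser.cs
                     ┃     [ ] index.go   


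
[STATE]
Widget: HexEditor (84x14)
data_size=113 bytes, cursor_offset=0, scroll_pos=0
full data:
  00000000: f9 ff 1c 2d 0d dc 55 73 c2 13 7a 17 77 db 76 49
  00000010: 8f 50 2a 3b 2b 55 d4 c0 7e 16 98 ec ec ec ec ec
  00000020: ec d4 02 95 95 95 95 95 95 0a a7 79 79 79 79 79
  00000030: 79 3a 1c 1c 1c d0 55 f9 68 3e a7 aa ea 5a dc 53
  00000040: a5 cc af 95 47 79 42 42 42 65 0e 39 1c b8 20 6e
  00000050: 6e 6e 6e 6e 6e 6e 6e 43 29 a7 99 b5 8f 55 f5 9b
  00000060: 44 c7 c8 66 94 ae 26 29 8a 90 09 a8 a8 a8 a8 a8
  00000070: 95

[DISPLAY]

00000000  F9 ff 1c 2d 0d dc 55 73  c2 13 7a 17 77 db 76 49  |...-..Us..z.w.vI|      
00000010  8f 50 2a 3b 2b 55 d4 c0  7e 16 98 ec ec ec ec ec  |.P*;+U..~.......|      
00000020  ec d4 02 95 95 95 95 95  95 0a a7 79 79 79 79 79  |...........yyyyy|      
00000030  79 3a 1c 1c 1c d0 55 f9  68 3e a7 aa ea 5a dc 53  |y:....U.h>...Z.S|      
00000040  a5 cc af 95 47 79 42 42  42 65 0e 39 1c b8 20 6e  |....GyBBBe.9.. n|      
00000050  6e 6e 6e 6e 6e 6e 6e 43  29 a7 99 b5 8f 55 f5 9b  |nnnnnnnC)....U..|      
00000060  44 c7 c8 66 94 ae 26 29  8a 90 09 a8 a8 a8 a8 a8  |D..f..&)........|      
00000070  95                                                |.               |      
                                                                                    
                                                                                    
                                                                                    
                                                                                    
                                                                                    
                                                                                    


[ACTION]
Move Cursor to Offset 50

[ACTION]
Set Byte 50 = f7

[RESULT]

00000000  f9 ff 1c 2d 0d dc 55 73  c2 13 7a 17 77 db 76 49  |...-..Us..z.w.vI|      
00000010  8f 50 2a 3b 2b 55 d4 c0  7e 16 98 ec ec ec ec ec  |.P*;+U..~.......|      
00000020  ec d4 02 95 95 95 95 95  95 0a a7 79 79 79 79 79  |...........yyyyy|      
00000030  79 3a F7 1c 1c d0 55 f9  68 3e a7 aa ea 5a dc 53  |y:....U.h>...Z.S|      
00000040  a5 cc af 95 47 79 42 42  42 65 0e 39 1c b8 20 6e  |....GyBBBe.9.. n|      
00000050  6e 6e 6e 6e 6e 6e 6e 43  29 a7 99 b5 8f 55 f5 9b  |nnnnnnnC)....U..|      
00000060  44 c7 c8 66 94 ae 26 29  8a 90 09 a8 a8 a8 a8 a8  |D..f..&)........|      
00000070  95                                                |.               |      
                                                                                    
                                                                                    
                                                                                    
                                                                                    
                                                                                    
                                                                                    


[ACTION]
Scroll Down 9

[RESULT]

00000070  95                                                |.               |      
                                                                                    
                                                                                    
                                                                                    
                                                                                    
                                                                                    
                                                                                    
                                                                                    
                                                                                    
                                                                                    
                                                                                    
                                                                                    
                                                                                    
                                                                                    


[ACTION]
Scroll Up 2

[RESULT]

00000050  6e 6e 6e 6e 6e 6e 6e 43  29 a7 99 b5 8f 55 f5 9b  |nnnnnnnC)....U..|      
00000060  44 c7 c8 66 94 ae 26 29  8a 90 09 a8 a8 a8 a8 a8  |D..f..&)........|      
00000070  95                                                |.               |      
                                                                                    
                                                                                    
                                                                                    
                                                                                    
                                                                                    
                                                                                    
                                                                                    
                                                                                    
                                                                                    
                                                                                    
                                                                                    


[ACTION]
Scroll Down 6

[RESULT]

00000070  95                                                |.               |      
                                                                                    
                                                                                    
                                                                                    
                                                                                    
                                                                                    
                                                                                    
                                                                                    
                                                                                    
                                                                                    
                                                                                    
                                                                                    
                                                                                    
                                                                                    


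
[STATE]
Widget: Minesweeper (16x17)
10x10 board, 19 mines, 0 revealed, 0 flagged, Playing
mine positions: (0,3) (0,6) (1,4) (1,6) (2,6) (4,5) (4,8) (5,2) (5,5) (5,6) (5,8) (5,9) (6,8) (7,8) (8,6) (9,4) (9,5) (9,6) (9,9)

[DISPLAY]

■■■■■■■■■■      
■■■■■■■■■■      
■■■■■■■■■■      
■■■■■■■■■■      
■■■■■■■■■■      
■■■■■■■■■■      
■■■■■■■■■■      
■■■■■■■■■■      
■■■■■■■■■■      
■■■■■■■■■■      
                
                
                
                
                
                
                


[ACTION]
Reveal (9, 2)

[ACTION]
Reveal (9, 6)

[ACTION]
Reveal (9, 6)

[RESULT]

  1✹■■✹■■■      
  12✹■✹■■■      
   11■✹■■■      
    1■■■■■      
 1112✹■■✹■      
 1✹■■✹✹■✹✹      
 11112■■✹■      
     1■■✹■      
   124✹■■■      
   1✹✹✹■■✹      
                
                
                
                
                
                
                


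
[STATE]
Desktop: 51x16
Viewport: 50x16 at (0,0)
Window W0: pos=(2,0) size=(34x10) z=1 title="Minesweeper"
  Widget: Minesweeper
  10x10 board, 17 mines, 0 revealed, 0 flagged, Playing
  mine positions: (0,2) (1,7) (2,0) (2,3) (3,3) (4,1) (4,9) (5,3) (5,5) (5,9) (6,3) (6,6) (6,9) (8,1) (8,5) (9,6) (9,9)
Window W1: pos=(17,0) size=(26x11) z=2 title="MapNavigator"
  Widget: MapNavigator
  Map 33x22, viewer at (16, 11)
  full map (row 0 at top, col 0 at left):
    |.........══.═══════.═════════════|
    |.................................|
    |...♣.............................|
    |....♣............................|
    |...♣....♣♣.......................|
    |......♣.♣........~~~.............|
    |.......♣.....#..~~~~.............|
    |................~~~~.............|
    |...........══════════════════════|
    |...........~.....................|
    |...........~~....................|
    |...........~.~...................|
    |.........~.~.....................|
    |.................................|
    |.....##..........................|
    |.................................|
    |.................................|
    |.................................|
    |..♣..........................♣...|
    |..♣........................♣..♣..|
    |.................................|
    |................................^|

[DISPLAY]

  ┏━━━━━━━━━━━━━━┏━━━━━━━━━━━━━━━━━━━━━━━━┓       
  ┃ Minesweeper  ┃ MapNavigator           ┃       
  ┠──────────────┠────────────────────────┨       
  ┃■■■■■■■■■■    ┃.......═════════════════┃       
  ┃■■■■■■■■■■    ┃.......~................┃       
  ┃■■■■■■■■■■    ┃.......~~...............┃       
  ┃■■■■■■■■■■    ┃.......~.~..@...........┃       
  ┃■■■■■■■■■■    ┃.....~.~................┃       
  ┃■■■■■■■■■■    ┃........................┃       
  ┗━━━━━━━━━━━━━━┃.##.....................┃       
                 ┗━━━━━━━━━━━━━━━━━━━━━━━━┛       
                                                  
                                                  
                                                  
                                                  
                                                  


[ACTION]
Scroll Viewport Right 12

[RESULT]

 ┏━━━━━━━━━━━━━━┏━━━━━━━━━━━━━━━━━━━━━━━━┓        
 ┃ Minesweeper  ┃ MapNavigator           ┃        
 ┠──────────────┠────────────────────────┨        
 ┃■■■■■■■■■■    ┃.......═════════════════┃        
 ┃■■■■■■■■■■    ┃.......~................┃        
 ┃■■■■■■■■■■    ┃.......~~...............┃        
 ┃■■■■■■■■■■    ┃.......~.~..@...........┃        
 ┃■■■■■■■■■■    ┃.....~.~................┃        
 ┃■■■■■■■■■■    ┃........................┃        
 ┗━━━━━━━━━━━━━━┃.##.....................┃        
                ┗━━━━━━━━━━━━━━━━━━━━━━━━┛        
                                                  
                                                  
                                                  
                                                  
                                                  


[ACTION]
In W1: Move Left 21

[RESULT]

 ┏━━━━━━━━━━━━━━┏━━━━━━━━━━━━━━━━━━━━━━━━┓        
 ┃ Minesweeper  ┃ MapNavigator           ┃        
 ┠──────────────┠────────────────────────┨        
 ┃■■■■■■■■■■    ┃            ...........═┃        
 ┃■■■■■■■■■■    ┃            ...........~┃        
 ┃■■■■■■■■■■    ┃            ...........~┃        
 ┃■■■■■■■■■■    ┃            @..........~┃        
 ┃■■■■■■■■■■    ┃            .........~.~┃        
 ┃■■■■■■■■■■    ┃            ............┃        
 ┗━━━━━━━━━━━━━━┃            .....##.....┃        
                ┗━━━━━━━━━━━━━━━━━━━━━━━━┛        
                                                  
                                                  
                                                  
                                                  
                                                  


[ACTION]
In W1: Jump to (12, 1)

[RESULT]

 ┏━━━━━━━━━━━━━━┏━━━━━━━━━━━━━━━━━━━━━━━━┓        
 ┃ Minesweeper  ┃ MapNavigator           ┃        
 ┠──────────────┠────────────────────────┨        
 ┃■■■■■■■■■■    ┃                        ┃        
 ┃■■■■■■■■■■    ┃                        ┃        
 ┃■■■■■■■■■■    ┃.........══.═══════.════┃        
 ┃■■■■■■■■■■    ┃............@...........┃        
 ┃■■■■■■■■■■    ┃...♣....................┃        
 ┃■■■■■■■■■■    ┃....♣...................┃        
 ┗━━━━━━━━━━━━━━┃...♣....♣♣..............┃        
                ┗━━━━━━━━━━━━━━━━━━━━━━━━┛        
                                                  
                                                  
                                                  
                                                  
                                                  


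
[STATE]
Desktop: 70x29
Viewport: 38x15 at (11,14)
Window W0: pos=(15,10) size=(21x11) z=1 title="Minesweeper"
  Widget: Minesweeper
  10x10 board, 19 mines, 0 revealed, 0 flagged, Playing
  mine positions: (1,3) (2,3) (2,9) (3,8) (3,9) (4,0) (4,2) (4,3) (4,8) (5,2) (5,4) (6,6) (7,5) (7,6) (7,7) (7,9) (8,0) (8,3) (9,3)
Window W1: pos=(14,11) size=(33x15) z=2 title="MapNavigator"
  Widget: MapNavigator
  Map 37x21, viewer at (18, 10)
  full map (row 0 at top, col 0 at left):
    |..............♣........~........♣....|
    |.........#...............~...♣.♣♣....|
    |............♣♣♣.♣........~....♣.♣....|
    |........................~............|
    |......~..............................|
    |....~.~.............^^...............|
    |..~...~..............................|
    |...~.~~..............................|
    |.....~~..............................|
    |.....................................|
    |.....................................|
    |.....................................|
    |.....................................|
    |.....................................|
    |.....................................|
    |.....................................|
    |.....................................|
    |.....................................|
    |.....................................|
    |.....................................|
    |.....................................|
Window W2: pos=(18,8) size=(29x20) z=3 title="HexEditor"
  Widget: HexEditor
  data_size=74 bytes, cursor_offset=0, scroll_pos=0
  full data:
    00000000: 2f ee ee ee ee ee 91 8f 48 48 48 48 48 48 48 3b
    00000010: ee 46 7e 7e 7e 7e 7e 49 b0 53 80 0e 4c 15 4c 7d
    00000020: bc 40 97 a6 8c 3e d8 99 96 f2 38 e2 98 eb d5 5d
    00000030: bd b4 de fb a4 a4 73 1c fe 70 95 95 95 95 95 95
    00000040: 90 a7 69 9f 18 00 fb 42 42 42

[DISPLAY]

   ┃.~.┃00000030  bd b4 de fb a4 a4┃  
   ┃...┃00000040  90 a7 69 9f 18 00┃  
   ┃~.~┃                           ┃  
   ┃..~┃                           ┃  
   ┃...┃                           ┃  
   ┃...┃                           ┃  
   ┃...┃                           ┃  
   ┃...┃                           ┃  
   ┃...┃                           ┃  
   ┃...┃                           ┃  
   ┃...┃                           ┃  
   ┗━━━┃                           ┃  
       ┃                           ┃  
       ┗━━━━━━━━━━━━━━━━━━━━━━━━━━━┛  
                                      


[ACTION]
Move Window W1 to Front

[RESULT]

   ┃.~.~.............^^............┃  
   ┃...~...........................┃  
   ┃~.~~...........................┃  
   ┃..~~...........................┃  
   ┃...............................┃  
   ┃...............@...............┃  
   ┃...............................┃  
   ┃...............................┃  
   ┃...............................┃  
   ┃...............................┃  
   ┃...............................┃  
   ┗━━━━━━━━━━━━━━━━━━━━━━━━━━━━━━━┛  
       ┃                           ┃  
       ┗━━━━━━━━━━━━━━━━━━━━━━━━━━━┛  
                                      


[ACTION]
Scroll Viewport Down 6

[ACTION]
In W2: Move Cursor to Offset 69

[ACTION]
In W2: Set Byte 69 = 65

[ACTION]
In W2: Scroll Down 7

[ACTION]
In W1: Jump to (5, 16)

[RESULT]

   ┃          .....................┃  
   ┃          .....................┃  
   ┃          .....................┃  
   ┃          .....................┃  
   ┃          .....................┃  
   ┃          .....@...............┃  
   ┃          .....................┃  
   ┃          .....................┃  
   ┃          .....................┃  
   ┃          .....................┃  
   ┃                               ┃  
   ┗━━━━━━━━━━━━━━━━━━━━━━━━━━━━━━━┛  
       ┃                           ┃  
       ┗━━━━━━━━━━━━━━━━━━━━━━━━━━━┛  
                                      


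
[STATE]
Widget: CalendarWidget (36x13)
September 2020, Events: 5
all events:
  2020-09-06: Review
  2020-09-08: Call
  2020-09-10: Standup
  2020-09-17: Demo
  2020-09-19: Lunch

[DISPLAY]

           September 2020           
Mo Tu We Th Fr Sa Su                
    1  2  3  4  5  6*               
 7  8*  9 10* 11 12 13              
14 15 16 17* 18 19* 20              
21 22 23 24 25 26 27                
28 29 30                            
                                    
                                    
                                    
                                    
                                    
                                    


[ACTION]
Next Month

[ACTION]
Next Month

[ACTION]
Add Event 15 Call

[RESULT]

           November 2020            
Mo Tu We Th Fr Sa Su                
                   1                
 2  3  4  5  6  7  8                
 9 10 11 12 13 14 15*               
16 17 18 19 20 21 22                
23 24 25 26 27 28 29                
30                                  
                                    
                                    
                                    
                                    
                                    


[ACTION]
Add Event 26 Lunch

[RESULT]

           November 2020            
Mo Tu We Th Fr Sa Su                
                   1                
 2  3  4  5  6  7  8                
 9 10 11 12 13 14 15*               
16 17 18 19 20 21 22                
23 24 25 26* 27 28 29               
30                                  
                                    
                                    
                                    
                                    
                                    


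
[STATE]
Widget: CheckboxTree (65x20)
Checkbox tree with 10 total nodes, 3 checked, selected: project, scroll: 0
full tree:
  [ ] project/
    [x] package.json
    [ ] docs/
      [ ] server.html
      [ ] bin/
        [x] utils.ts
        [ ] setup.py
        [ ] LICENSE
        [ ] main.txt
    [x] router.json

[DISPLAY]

>[-] project/                                                    
   [x] package.json                                              
   [-] docs/                                                     
     [ ] server.html                                             
     [-] bin/                                                    
       [x] utils.ts                                              
       [ ] setup.py                                              
       [ ] LICENSE                                               
       [ ] main.txt                                              
   [x] router.json                                               
                                                                 
                                                                 
                                                                 
                                                                 
                                                                 
                                                                 
                                                                 
                                                                 
                                                                 
                                                                 


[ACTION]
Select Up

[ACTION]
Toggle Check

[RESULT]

>[x] project/                                                    
   [x] package.json                                              
   [x] docs/                                                     
     [x] server.html                                             
     [x] bin/                                                    
       [x] utils.ts                                              
       [x] setup.py                                              
       [x] LICENSE                                               
       [x] main.txt                                              
   [x] router.json                                               
                                                                 
                                                                 
                                                                 
                                                                 
                                                                 
                                                                 
                                                                 
                                                                 
                                                                 
                                                                 


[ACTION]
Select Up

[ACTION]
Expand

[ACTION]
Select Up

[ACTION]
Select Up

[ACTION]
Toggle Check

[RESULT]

>[ ] project/                                                    
   [ ] package.json                                              
   [ ] docs/                                                     
     [ ] server.html                                             
     [ ] bin/                                                    
       [ ] utils.ts                                              
       [ ] setup.py                                              
       [ ] LICENSE                                               
       [ ] main.txt                                              
   [ ] router.json                                               
                                                                 
                                                                 
                                                                 
                                                                 
                                                                 
                                                                 
                                                                 
                                                                 
                                                                 
                                                                 
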